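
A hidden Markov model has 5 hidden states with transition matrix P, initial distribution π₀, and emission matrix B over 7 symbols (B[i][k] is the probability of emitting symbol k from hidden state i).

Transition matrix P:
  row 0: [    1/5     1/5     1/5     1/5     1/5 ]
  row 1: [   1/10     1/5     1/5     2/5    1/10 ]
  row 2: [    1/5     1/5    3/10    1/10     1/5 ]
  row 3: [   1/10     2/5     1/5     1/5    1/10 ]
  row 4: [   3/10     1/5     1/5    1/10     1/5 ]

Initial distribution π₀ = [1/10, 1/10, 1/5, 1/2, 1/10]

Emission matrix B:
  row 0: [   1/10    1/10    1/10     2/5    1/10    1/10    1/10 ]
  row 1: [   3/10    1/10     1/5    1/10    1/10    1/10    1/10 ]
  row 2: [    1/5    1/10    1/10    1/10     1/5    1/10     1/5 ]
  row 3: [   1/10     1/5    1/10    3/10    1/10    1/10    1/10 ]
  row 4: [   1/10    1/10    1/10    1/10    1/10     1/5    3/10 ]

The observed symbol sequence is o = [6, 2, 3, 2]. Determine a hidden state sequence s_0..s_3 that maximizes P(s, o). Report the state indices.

t=0: δ = [1.000e-02, 1.000e-02, 4.000e-02, 5.000e-02, 3.000e-02]  (obs o_0=6)
t=1: δ = [9.000e-04, 4.000e-03, 1.200e-03, 1.000e-03, 8.000e-04]  ψ = [4, 3, 2, 3, 2]  (obs o_1=2)
t=2: δ = [1.600e-04, 8.000e-05, 8.000e-05, 4.800e-04, 4.000e-05]  ψ = [1, 1, 1, 1, 1]  (obs o_2=3)
t=3: δ = [4.800e-06, 3.840e-05, 9.600e-06, 9.600e-06, 4.800e-06]  ψ = [3, 3, 3, 3, 3]  (obs o_3=2)
backtrack: best end state = 1; path = [3, 1, 3, 1]

path = [3, 1, 3, 1]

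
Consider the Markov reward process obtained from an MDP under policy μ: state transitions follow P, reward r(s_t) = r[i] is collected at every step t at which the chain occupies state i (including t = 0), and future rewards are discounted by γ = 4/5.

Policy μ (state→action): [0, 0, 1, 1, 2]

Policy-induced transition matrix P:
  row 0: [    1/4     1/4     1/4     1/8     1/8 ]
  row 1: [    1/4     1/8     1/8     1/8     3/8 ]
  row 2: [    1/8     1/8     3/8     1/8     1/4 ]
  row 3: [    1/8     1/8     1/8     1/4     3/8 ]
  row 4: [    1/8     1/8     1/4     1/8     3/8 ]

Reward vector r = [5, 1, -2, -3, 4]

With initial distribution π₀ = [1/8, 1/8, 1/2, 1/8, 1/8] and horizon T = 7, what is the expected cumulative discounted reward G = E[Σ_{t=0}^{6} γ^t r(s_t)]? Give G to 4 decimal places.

G = 3.4144

t=0: π = [0.1250, 0.1250, 0.5000, 0.1250, 0.1250], E[r] = -0.1250, γ^t·E[r] = -0.125000, running G = -0.125000
t=1: π = [0.1563, 0.1406, 0.2813, 0.1406, 0.2813], E[r] = 1.0625, γ^t·E[r] = 0.850000, running G = 0.725000
t=2: π = [0.1621, 0.1445, 0.2500, 0.1426, 0.3008], E[r] = 1.2305, γ^t·E[r] = 0.787500, running G = 1.512500
t=3: π = [0.1633, 0.1453, 0.2454, 0.1428, 0.3032], E[r] = 1.2556, γ^t·E[r] = 0.642875, running G = 2.155375
t=4: π = [0.1636, 0.1454, 0.2447, 0.1429, 0.3035], E[r] = 1.2594, γ^t·E[r] = 0.515850, running G = 2.671225
t=5: π = [0.1636, 0.1454, 0.2445, 0.1429, 0.3035], E[r] = 1.2600, γ^t·E[r] = 0.412875, running G = 3.084100
t=6: π = [0.1636, 0.1455, 0.2445, 0.1429, 0.3035], E[r] = 1.2601, γ^t·E[r] = 0.330325, running G = 3.414425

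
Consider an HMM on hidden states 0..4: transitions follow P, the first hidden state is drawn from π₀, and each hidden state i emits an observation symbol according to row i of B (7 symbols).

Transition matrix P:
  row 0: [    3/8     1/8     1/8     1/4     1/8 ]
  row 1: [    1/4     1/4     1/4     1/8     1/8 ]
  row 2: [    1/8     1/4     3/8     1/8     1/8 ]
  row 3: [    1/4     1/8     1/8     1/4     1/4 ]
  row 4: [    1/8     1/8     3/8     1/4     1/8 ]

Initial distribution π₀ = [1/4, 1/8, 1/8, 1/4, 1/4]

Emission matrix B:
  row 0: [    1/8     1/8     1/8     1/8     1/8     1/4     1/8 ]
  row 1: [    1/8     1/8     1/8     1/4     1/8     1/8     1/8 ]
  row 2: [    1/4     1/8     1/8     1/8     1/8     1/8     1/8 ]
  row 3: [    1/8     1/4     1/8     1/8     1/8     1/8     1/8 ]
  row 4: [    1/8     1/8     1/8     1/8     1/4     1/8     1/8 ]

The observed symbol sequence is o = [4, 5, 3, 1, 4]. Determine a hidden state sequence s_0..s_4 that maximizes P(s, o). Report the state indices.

path = [0, 0, 0, 3, 4]

t=0: δ = [3.125e-02, 1.562e-02, 1.562e-02, 3.125e-02, 6.250e-02]  (obs o_0=4)
t=1: δ = [2.930e-03, 9.766e-04, 2.930e-03, 1.953e-03, 9.766e-04]  ψ = [0, 4, 4, 4, 3]  (obs o_1=5)
t=2: δ = [1.373e-04, 1.831e-04, 1.373e-04, 9.155e-05, 6.104e-05]  ψ = [0, 2, 2, 0, 3]  (obs o_2=3)
t=3: δ = [6.437e-06, 5.722e-06, 6.437e-06, 8.583e-06, 2.861e-06]  ψ = [0, 1, 2, 0, 1]  (obs o_3=1)
t=4: δ = [3.017e-07, 2.012e-07, 3.017e-07, 2.682e-07, 5.364e-07]  ψ = [0, 2, 2, 3, 3]  (obs o_4=4)
backtrack: best end state = 4; path = [0, 0, 0, 3, 4]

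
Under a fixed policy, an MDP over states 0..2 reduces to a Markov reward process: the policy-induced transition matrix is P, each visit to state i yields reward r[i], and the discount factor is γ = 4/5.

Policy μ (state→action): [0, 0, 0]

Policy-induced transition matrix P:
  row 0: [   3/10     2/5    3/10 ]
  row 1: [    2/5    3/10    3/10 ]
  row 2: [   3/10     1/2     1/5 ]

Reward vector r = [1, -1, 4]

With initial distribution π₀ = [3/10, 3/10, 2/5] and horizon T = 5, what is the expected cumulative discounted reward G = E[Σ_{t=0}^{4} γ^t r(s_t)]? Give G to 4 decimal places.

G = 4.0004

t=0: π = [0.3000, 0.3000, 0.4000], E[r] = 1.6000, γ^t·E[r] = 1.600000, running G = 1.600000
t=1: π = [0.3300, 0.4100, 0.2600], E[r] = 0.9600, γ^t·E[r] = 0.768000, running G = 2.368000
t=2: π = [0.3410, 0.3850, 0.2740], E[r] = 1.0520, γ^t·E[r] = 0.673280, running G = 3.041280
t=3: π = [0.3385, 0.3889, 0.2726], E[r] = 1.0400, γ^t·E[r] = 0.532480, running G = 3.573760
t=4: π = [0.3389, 0.3884, 0.2727], E[r] = 1.0415, γ^t·E[r] = 0.426590, running G = 4.000350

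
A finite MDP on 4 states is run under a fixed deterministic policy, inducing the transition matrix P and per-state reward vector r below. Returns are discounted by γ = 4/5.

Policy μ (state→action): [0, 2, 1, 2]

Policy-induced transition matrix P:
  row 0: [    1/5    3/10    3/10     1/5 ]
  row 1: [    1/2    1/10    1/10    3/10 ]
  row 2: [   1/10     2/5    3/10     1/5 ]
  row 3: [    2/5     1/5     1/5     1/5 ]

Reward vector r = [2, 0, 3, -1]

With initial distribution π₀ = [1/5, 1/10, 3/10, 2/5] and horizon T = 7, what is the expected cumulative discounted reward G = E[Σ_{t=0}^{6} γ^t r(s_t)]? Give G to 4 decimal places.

t=0: π = [0.2000, 0.1000, 0.3000, 0.4000], E[r] = 0.9000, γ^t·E[r] = 0.900000, running G = 0.900000
t=1: π = [0.2800, 0.2700, 0.2400, 0.2100], E[r] = 1.0700, γ^t·E[r] = 0.856000, running G = 1.756000
t=2: π = [0.2990, 0.2490, 0.2250, 0.2270], E[r] = 1.0460, γ^t·E[r] = 0.669440, running G = 2.425440
t=3: π = [0.2976, 0.2500, 0.2275, 0.2249], E[r] = 1.0528, γ^t·E[r] = 0.539034, running G = 2.964474
t=4: π = [0.2972, 0.2503, 0.2275, 0.2250], E[r] = 1.0520, γ^t·E[r] = 0.430895, running G = 3.395369
t=5: π = [0.2973, 0.2502, 0.2274, 0.2250], E[r] = 1.0520, γ^t·E[r] = 0.344710, running G = 3.740079
t=6: π = [0.2973, 0.2502, 0.2275, 0.2250], E[r] = 1.0520, γ^t·E[r] = 0.275774, running G = 4.015853

G = 4.0159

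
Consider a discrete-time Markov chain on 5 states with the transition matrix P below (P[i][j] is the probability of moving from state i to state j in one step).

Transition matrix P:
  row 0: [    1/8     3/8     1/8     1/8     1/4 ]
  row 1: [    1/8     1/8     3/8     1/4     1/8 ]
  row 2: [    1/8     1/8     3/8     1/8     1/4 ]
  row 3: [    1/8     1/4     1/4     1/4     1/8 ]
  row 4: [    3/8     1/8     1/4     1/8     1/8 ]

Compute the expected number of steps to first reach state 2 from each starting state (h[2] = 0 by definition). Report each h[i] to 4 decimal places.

First-step conditioning: h[2] = 0; for i ≠ 2, h[i] = 1 + Σ_k P[i][k]·h[k].
  h[0] = 1 + 1/8·h[0] + 3/8·h[1] + 1/8·h[3] + 1/4·h[4]
  h[1] = 1 + 1/8·h[0] + 1/8·h[1] + 1/4·h[3] + 1/8·h[4]
  h[3] = 1 + 1/8·h[0] + 1/4·h[1] + 1/4·h[3] + 1/8·h[4]
  h[4] = 1 + 3/8·h[0] + 1/8·h[1] + 1/8·h[3] + 1/8·h[4]
Solving the 4×4 linear system over states ≠ 2 gives exactly h = [4984/1151, 3968/1151, 0, 4464/1151, 4656/1151] (h[2] = 0 is the target).

h = [4.3301, 3.4474, 0.0000, 3.8784, 4.0452]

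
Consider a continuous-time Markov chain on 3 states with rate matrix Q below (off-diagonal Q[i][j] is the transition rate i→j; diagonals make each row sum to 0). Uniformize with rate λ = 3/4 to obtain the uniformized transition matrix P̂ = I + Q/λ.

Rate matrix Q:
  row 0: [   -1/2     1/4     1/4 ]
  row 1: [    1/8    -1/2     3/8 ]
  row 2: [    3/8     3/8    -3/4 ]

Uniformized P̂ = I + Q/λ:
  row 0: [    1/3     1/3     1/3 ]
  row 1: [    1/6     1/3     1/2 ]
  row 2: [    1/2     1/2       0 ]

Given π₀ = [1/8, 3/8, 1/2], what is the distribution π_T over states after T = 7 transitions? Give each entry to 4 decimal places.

t=0: π = [0.1250, 0.3750, 0.5000]
t=1: π = [0.3542, 0.4167, 0.2292]
t=2: π = [0.3021, 0.3715, 0.3264]
t=3: π = [0.3258, 0.3877, 0.2865]
t=4: π = [0.3165, 0.3811, 0.3025]
t=5: π = [0.3202, 0.3837, 0.2960]
t=6: π = [0.3187, 0.3827, 0.2986]
t=7: π = [0.3193, 0.3831, 0.2976]

π = [0.3193, 0.3831, 0.2976]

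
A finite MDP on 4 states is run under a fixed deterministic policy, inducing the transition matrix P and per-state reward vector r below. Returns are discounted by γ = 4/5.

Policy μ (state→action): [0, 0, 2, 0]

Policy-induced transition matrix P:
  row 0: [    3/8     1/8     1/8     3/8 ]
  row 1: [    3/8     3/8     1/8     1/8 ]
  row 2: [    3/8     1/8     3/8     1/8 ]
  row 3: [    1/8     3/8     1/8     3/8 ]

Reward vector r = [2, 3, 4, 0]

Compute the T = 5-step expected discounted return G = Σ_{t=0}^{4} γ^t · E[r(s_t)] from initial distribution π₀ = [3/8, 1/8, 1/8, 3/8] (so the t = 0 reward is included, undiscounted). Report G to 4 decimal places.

G = 6.3788

t=0: π = [0.3750, 0.1250, 0.1250, 0.3750], E[r] = 1.6250, γ^t·E[r] = 1.625000, running G = 1.625000
t=1: π = [0.2813, 0.2500, 0.1563, 0.3125], E[r] = 1.9375, γ^t·E[r] = 1.550000, running G = 3.175000
t=2: π = [0.2969, 0.2656, 0.1641, 0.2734], E[r] = 2.0469, γ^t·E[r] = 1.310000, running G = 4.485000
t=3: π = [0.3066, 0.2598, 0.1660, 0.2676], E[r] = 2.0566, γ^t·E[r] = 1.053000, running G = 5.538000
t=4: π = [0.3081, 0.2568, 0.1665, 0.2686], E[r] = 2.0527, γ^t·E[r] = 0.840800, running G = 6.378800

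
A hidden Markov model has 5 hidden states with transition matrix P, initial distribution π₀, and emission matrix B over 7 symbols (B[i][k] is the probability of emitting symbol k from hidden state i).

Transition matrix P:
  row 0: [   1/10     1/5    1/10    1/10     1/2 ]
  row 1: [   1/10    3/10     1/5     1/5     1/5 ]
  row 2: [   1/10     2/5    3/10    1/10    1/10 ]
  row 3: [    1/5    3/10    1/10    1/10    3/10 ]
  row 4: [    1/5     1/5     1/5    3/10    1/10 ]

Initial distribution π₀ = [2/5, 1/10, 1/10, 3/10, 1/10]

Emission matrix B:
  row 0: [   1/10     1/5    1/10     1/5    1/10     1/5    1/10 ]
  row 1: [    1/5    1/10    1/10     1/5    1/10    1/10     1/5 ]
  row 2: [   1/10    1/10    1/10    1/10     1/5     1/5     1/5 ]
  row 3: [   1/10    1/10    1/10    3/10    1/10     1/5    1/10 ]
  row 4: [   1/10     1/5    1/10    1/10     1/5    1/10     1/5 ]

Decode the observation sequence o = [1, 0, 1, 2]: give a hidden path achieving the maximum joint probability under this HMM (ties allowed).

t=0: δ = [8.000e-02, 1.000e-02, 1.000e-02, 3.000e-02, 2.000e-02]  (obs o_0=1)
t=1: δ = [8.000e-04, 3.200e-03, 8.000e-04, 8.000e-04, 4.000e-03]  ψ = [0, 0, 0, 0, 0]  (obs o_1=0)
t=2: δ = [1.600e-04, 9.600e-05, 8.000e-05, 1.200e-04, 1.280e-04]  ψ = [4, 1, 4, 4, 1]  (obs o_2=1)
t=3: δ = [2.560e-06, 3.600e-06, 2.560e-06, 3.840e-06, 8.000e-06]  ψ = [4, 3, 4, 4, 0]  (obs o_3=2)
backtrack: best end state = 4; path = [0, 4, 0, 4]

path = [0, 4, 0, 4]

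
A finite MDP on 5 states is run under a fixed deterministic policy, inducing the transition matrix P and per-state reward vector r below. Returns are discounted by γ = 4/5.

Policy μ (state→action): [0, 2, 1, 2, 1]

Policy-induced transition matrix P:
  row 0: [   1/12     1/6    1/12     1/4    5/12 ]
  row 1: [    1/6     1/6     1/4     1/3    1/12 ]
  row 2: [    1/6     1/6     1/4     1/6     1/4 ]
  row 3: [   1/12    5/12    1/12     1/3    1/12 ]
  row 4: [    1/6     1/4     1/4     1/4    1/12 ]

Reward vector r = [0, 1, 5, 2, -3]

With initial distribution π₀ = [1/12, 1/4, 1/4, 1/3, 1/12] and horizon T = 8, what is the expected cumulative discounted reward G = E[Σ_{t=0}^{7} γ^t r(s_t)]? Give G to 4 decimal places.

t=0: π = [0.0833, 0.2500, 0.2500, 0.3333, 0.0833], E[r] = 1.9167, γ^t·E[r] = 1.916667, running G = 1.916667
t=1: π = [0.1319, 0.2569, 0.1806, 0.2778, 0.1528], E[r] = 1.2569, γ^t·E[r] = 1.005556, running G = 2.922222
t=2: π = [0.1325, 0.2488, 0.1817, 0.2795, 0.1574], E[r] = 1.2442, γ^t·E[r] = 0.796296, running G = 3.718519
t=3: π = [0.1323, 0.2497, 0.1813, 0.2789, 0.1578], E[r] = 1.2407, γ^t·E[r] = 0.635235, running G = 4.353753
t=4: π = [0.1324, 0.2495, 0.1815, 0.2789, 0.1577], E[r] = 1.2417, γ^t·E[r] = 0.508614, running G = 4.862367
t=5: π = [0.1324, 0.2495, 0.1814, 0.2789, 0.1577], E[r] = 1.2415, γ^t·E[r] = 0.406803, running G = 5.269170
t=6: π = [0.1324, 0.2495, 0.1814, 0.2789, 0.1577], E[r] = 1.2415, γ^t·E[r] = 0.325454, running G = 5.594624
t=7: π = [0.1324, 0.2495, 0.1814, 0.2789, 0.1577], E[r] = 1.2415, γ^t·E[r] = 0.260361, running G = 5.854986

G = 5.8550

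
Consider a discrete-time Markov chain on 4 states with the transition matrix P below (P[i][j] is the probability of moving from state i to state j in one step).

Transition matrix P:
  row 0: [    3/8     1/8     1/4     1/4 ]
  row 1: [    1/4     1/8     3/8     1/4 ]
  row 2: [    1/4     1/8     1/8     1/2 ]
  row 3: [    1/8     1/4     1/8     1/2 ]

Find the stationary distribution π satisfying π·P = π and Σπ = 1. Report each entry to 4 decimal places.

π = [0.2287, 0.1749, 0.1973, 0.3991]

Balance equations π_j = Σ_i π_i·P[i][j]:
  π_0 = 3/8·π_0 + 1/4·π_1 + 1/4·π_2 + 1/8·π_3
  π_1 = 1/8·π_0 + 1/8·π_1 + 1/8·π_2 + 1/4·π_3
  π_2 = 1/4·π_0 + 3/8·π_1 + 1/8·π_2 + 1/8·π_3
  normalize: π_0 + π_1 + π_2 + π_3 = 1
Solving the linear system gives exactly π = [51/223, 39/223, 44/223, 89/223].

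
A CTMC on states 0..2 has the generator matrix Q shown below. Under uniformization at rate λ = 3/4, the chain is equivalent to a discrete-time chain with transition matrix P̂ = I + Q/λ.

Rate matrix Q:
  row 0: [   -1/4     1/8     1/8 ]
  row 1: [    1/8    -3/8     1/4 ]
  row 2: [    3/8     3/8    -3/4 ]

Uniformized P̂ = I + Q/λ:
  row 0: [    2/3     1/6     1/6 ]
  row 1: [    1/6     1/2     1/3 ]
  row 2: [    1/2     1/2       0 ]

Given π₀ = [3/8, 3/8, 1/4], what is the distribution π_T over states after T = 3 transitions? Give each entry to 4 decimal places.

t=0: π = [0.3750, 0.3750, 0.2500]
t=1: π = [0.4375, 0.3750, 0.1875]
t=2: π = [0.4479, 0.3542, 0.1979]
t=3: π = [0.4566, 0.3507, 0.1927]

π = [0.4566, 0.3507, 0.1927]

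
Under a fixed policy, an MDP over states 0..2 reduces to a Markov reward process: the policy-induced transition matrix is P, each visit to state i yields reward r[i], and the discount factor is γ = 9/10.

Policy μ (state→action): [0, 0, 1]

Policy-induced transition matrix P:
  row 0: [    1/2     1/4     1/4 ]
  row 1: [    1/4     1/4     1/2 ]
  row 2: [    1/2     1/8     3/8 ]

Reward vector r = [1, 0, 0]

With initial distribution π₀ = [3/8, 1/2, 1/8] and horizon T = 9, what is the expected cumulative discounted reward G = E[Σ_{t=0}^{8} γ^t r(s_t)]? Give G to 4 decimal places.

t=0: π = [0.3750, 0.5000, 0.1250], E[r] = 0.3750, γ^t·E[r] = 0.375000, running G = 0.375000
t=1: π = [0.3750, 0.2344, 0.3906], E[r] = 0.3750, γ^t·E[r] = 0.337500, running G = 0.712500
t=2: π = [0.4414, 0.2012, 0.3574], E[r] = 0.4414, γ^t·E[r] = 0.357539, running G = 1.070039
t=3: π = [0.4497, 0.2053, 0.3450], E[r] = 0.4497, γ^t·E[r] = 0.327836, running G = 1.397875
t=4: π = [0.4487, 0.2069, 0.3445], E[r] = 0.4487, γ^t·E[r] = 0.294372, running G = 1.692248
t=5: π = [0.4483, 0.2069, 0.3448], E[r] = 0.4483, γ^t·E[r] = 0.264705, running G = 1.956953
t=6: π = [0.4483, 0.2069, 0.3448], E[r] = 0.4483, γ^t·E[r] = 0.238226, running G = 2.195178
t=7: π = [0.4483, 0.2069, 0.3448], E[r] = 0.4483, γ^t·E[r] = 0.214408, running G = 2.409587
t=8: π = [0.4483, 0.2069, 0.3448], E[r] = 0.4483, γ^t·E[r] = 0.192968, running G = 2.602555

G = 2.6026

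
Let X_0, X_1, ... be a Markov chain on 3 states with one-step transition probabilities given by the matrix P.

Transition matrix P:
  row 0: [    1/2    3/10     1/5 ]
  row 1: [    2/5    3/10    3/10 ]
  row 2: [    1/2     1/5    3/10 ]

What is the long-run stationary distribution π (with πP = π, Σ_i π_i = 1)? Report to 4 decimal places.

Balance equations π_j = Σ_i π_i·P[i][j]:
  π_0 = 1/2·π_0 + 2/5·π_1 + 1/2·π_2
  π_1 = 3/10·π_0 + 3/10·π_1 + 1/5·π_2
  normalize: π_0 + π_1 + π_2 = 1
Solving the linear system gives exactly π = [43/91, 25/91, 23/91].

π = [0.4725, 0.2747, 0.2527]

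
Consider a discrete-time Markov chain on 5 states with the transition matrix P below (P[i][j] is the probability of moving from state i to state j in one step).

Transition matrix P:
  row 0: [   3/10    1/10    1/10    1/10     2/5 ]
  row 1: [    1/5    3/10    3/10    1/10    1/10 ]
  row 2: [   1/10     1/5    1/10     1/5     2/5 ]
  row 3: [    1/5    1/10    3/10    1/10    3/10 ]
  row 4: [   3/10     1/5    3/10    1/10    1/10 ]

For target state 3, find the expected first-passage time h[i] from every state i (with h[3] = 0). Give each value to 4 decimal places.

h = [8.4067, 8.2466, 7.5500, 0.0000, 8.2626]

First-step conditioning: h[3] = 0; for i ≠ 3, h[i] = 1 + Σ_k P[i][k]·h[k].
  h[0] = 1 + 3/10·h[0] + 1/10·h[1] + 1/10·h[2] + 2/5·h[4]
  h[1] = 1 + 1/5·h[0] + 3/10·h[1] + 3/10·h[2] + 1/10·h[4]
  h[2] = 1 + 1/10·h[0] + 1/5·h[1] + 1/10·h[2] + 2/5·h[4]
  h[4] = 1 + 3/10·h[0] + 1/5·h[1] + 3/10·h[2] + 1/10·h[4]
Solving the 4×4 linear system over states ≠ 3 gives exactly h = [10500/1249, 10300/1249, 9430/1249, 0, 10320/1249] (h[3] = 0 is the target).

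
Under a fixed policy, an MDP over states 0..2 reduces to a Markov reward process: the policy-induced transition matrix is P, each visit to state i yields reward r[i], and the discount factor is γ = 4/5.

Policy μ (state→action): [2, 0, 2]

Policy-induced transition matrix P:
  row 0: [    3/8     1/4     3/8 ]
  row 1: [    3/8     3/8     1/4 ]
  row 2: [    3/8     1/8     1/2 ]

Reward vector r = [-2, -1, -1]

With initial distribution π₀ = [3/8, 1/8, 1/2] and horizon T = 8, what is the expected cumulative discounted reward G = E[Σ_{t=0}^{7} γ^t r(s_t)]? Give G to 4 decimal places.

G = -5.7216

t=0: π = [0.3750, 0.1250, 0.5000], E[r] = -1.3750, γ^t·E[r] = -1.375000, running G = -1.375000
t=1: π = [0.3750, 0.2031, 0.4219], E[r] = -1.3750, γ^t·E[r] = -1.100000, running G = -2.475000
t=2: π = [0.3750, 0.2227, 0.4023], E[r] = -1.3750, γ^t·E[r] = -0.880000, running G = -3.355000
t=3: π = [0.3750, 0.2275, 0.3975], E[r] = -1.3750, γ^t·E[r] = -0.704000, running G = -4.059000
t=4: π = [0.3750, 0.2288, 0.3962], E[r] = -1.3750, γ^t·E[r] = -0.563200, running G = -4.622200
t=5: π = [0.3750, 0.2291, 0.3959], E[r] = -1.3750, γ^t·E[r] = -0.450560, running G = -5.072760
t=6: π = [0.3750, 0.2291, 0.3959], E[r] = -1.3750, γ^t·E[r] = -0.360448, running G = -5.433208
t=7: π = [0.3750, 0.2292, 0.3958], E[r] = -1.3750, γ^t·E[r] = -0.288358, running G = -5.721566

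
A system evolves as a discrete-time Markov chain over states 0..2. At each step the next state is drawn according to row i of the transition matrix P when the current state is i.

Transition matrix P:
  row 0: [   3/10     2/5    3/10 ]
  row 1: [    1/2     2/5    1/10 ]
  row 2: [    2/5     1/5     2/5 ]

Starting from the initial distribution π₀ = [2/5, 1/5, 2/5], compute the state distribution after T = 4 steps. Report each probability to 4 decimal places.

t=0: π = [0.4000, 0.2000, 0.4000]
t=1: π = [0.3800, 0.3200, 0.3000]
t=2: π = [0.3940, 0.3400, 0.2660]
t=3: π = [0.3946, 0.3468, 0.2586]
t=4: π = [0.3952, 0.3483, 0.2565]

π = [0.3952, 0.3483, 0.2565]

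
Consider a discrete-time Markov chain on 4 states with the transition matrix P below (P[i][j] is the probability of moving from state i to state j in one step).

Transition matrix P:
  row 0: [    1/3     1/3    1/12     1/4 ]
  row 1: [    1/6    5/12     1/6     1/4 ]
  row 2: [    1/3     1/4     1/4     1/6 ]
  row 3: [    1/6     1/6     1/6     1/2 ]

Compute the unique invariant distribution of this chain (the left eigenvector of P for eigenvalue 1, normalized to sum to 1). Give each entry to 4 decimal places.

π = [0.2321, 0.2917, 0.1607, 0.3155]

Balance equations π_j = Σ_i π_i·P[i][j]:
  π_0 = 1/3·π_0 + 1/6·π_1 + 1/3·π_2 + 1/6·π_3
  π_1 = 1/3·π_0 + 5/12·π_1 + 1/4·π_2 + 1/6·π_3
  π_2 = 1/12·π_0 + 1/6·π_1 + 1/4·π_2 + 1/6·π_3
  normalize: π_0 + π_1 + π_2 + π_3 = 1
Solving the linear system gives exactly π = [13/56, 7/24, 9/56, 53/168].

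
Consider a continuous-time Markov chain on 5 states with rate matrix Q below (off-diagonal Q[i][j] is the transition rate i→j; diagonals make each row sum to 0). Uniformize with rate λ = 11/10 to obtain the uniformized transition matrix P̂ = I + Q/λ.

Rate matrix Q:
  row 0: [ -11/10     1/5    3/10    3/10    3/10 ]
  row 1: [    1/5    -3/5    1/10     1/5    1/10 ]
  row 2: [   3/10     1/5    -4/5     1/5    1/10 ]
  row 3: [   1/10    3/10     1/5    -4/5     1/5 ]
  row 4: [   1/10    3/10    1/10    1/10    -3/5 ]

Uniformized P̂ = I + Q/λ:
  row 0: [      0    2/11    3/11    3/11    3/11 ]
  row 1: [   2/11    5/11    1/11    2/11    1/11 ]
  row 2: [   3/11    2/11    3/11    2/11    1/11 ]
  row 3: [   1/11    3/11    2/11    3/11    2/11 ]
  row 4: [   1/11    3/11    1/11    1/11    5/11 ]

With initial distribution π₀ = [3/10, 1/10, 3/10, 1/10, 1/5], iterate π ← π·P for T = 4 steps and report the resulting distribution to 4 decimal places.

t=0: π = [0.3000, 0.1000, 0.3000, 0.1000, 0.2000]
t=1: π = [0.1273, 0.2364, 0.2091, 0.2000, 0.2273]
t=2: π = [0.1388, 0.2851, 0.1702, 0.1909, 0.2149]
t=3: π = [0.1352, 0.2965, 0.1645, 0.1923, 0.2116]
t=4: π = [0.1355, 0.2994, 0.1629, 0.1923, 0.2099]

π = [0.1355, 0.2994, 0.1629, 0.1923, 0.2099]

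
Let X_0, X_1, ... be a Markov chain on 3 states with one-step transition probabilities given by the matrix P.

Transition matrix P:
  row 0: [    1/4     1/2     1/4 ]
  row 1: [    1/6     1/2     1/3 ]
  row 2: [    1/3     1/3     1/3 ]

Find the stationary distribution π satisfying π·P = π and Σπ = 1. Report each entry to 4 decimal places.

Balance equations π_j = Σ_i π_i·P[i][j]:
  π_0 = 1/4·π_0 + 1/6·π_1 + 1/3·π_2
  π_1 = 1/2·π_0 + 1/2·π_1 + 1/3·π_2
  normalize: π_0 + π_1 + π_2 = 1
Solving the linear system gives exactly π = [16/67, 30/67, 21/67].

π = [0.2388, 0.4478, 0.3134]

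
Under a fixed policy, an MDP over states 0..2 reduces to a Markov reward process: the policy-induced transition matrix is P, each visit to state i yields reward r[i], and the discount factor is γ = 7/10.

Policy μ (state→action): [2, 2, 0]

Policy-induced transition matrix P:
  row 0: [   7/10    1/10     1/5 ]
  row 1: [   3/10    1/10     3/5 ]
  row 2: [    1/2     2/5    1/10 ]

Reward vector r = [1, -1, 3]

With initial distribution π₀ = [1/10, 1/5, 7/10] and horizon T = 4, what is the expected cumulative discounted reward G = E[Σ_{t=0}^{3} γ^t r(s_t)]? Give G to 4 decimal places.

t=0: π = [0.1000, 0.2000, 0.7000], E[r] = 2.0000, γ^t·E[r] = 2.000000, running G = 2.000000
t=1: π = [0.4800, 0.3100, 0.2100], E[r] = 0.8000, γ^t·E[r] = 0.560000, running G = 2.560000
t=2: π = [0.5340, 0.1630, 0.3030], E[r] = 1.2800, γ^t·E[r] = 0.627200, running G = 3.187200
t=3: π = [0.5742, 0.1909, 0.2349], E[r] = 1.0880, γ^t·E[r] = 0.373184, running G = 3.560384

G = 3.5604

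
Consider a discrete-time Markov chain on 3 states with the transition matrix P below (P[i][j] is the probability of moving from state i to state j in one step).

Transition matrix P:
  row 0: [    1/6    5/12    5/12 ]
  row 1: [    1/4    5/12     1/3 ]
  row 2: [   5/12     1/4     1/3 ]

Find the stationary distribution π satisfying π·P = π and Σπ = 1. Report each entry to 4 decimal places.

Balance equations π_j = Σ_i π_i·P[i][j]:
  π_0 = 1/6·π_0 + 1/4·π_1 + 5/12·π_2
  π_1 = 5/12·π_0 + 5/12·π_1 + 1/4·π_2
  normalize: π_0 + π_1 + π_2 = 1
Solving the linear system gives exactly π = [2/7, 5/14, 5/14].

π = [0.2857, 0.3571, 0.3571]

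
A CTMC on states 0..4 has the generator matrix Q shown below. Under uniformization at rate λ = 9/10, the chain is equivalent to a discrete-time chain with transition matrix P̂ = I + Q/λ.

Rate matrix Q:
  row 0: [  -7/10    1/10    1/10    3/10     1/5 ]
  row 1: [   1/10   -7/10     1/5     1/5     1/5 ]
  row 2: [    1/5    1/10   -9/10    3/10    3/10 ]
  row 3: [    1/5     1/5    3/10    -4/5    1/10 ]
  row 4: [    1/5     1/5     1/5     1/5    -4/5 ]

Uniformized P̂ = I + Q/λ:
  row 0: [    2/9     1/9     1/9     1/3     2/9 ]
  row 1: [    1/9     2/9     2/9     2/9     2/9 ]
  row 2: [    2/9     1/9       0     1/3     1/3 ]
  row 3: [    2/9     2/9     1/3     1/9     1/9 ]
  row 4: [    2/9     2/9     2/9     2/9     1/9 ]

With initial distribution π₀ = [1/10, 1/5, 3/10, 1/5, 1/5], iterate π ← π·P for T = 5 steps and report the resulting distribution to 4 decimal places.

π = [0.2023, 0.1791, 0.1850, 0.2388, 0.1948]

t=0: π = [0.1000, 0.2000, 0.3000, 0.2000, 0.2000]
t=1: π = [0.2000, 0.1778, 0.1667, 0.2444, 0.2111]
t=2: π = [0.2025, 0.1815, 0.1901, 0.2358, 0.1901]
t=3: π = [0.2021, 0.1786, 0.1837, 0.2396, 0.1960]
t=4: π = [0.2024, 0.1794, 0.1856, 0.2385, 0.1942]
t=5: π = [0.2023, 0.1791, 0.1850, 0.2388, 0.1948]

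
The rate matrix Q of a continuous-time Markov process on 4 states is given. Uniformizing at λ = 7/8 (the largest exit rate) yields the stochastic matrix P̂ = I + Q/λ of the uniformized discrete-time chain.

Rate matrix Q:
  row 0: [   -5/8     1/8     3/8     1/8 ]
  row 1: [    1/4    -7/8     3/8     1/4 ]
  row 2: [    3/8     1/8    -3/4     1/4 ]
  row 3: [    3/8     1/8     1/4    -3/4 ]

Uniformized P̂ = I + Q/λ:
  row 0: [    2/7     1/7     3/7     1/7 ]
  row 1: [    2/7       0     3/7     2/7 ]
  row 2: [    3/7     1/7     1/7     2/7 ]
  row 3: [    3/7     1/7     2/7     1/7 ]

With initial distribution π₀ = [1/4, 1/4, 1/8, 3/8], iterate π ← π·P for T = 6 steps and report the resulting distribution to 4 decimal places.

π = [0.3594, 0.1250, 0.3105, 0.2051]

t=0: π = [0.2500, 0.2500, 0.1250, 0.3750]
t=1: π = [0.3571, 0.1071, 0.3393, 0.1964]
t=2: π = [0.3622, 0.1276, 0.3036, 0.2066]
t=3: π = [0.3586, 0.1246, 0.3123, 0.2044]
t=4: π = [0.3595, 0.1251, 0.3101, 0.2053]
t=5: π = [0.3593, 0.1250, 0.3106, 0.2050]
t=6: π = [0.3594, 0.1250, 0.3105, 0.2051]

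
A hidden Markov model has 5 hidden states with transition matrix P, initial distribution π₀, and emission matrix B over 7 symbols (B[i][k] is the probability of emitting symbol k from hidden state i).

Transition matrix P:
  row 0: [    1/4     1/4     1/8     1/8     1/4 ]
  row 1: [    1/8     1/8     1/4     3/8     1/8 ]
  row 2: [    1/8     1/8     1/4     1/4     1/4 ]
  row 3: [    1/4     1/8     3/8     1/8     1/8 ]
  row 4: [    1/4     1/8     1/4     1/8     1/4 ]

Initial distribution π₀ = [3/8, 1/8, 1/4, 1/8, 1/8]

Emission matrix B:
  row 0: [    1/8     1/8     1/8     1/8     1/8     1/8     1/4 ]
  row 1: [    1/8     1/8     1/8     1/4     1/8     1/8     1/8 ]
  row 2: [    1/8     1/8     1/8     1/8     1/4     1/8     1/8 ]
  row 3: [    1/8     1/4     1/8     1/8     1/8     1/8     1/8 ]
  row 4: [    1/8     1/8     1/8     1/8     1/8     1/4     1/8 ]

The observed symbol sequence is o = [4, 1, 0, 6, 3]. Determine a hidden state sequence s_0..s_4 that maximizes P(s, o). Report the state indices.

t=0: δ = [4.688e-02, 1.562e-02, 6.250e-02, 1.562e-02, 1.562e-02]  (obs o_0=4)
t=1: δ = [1.465e-03, 1.465e-03, 1.953e-03, 3.906e-03, 1.953e-03]  ψ = [0, 0, 2, 2, 2]  (obs o_1=1)
t=2: δ = [1.221e-04, 6.104e-05, 1.831e-04, 6.866e-05, 6.104e-05]  ψ = [3, 3, 3, 1, 2]  (obs o_2=0)
t=3: δ = [7.629e-06, 3.815e-06, 5.722e-06, 5.722e-06, 5.722e-06]  ψ = [0, 0, 2, 2, 2]  (obs o_3=6)
t=4: δ = [2.384e-07, 4.768e-07, 2.682e-07, 1.788e-07, 2.384e-07]  ψ = [0, 0, 3, 1, 0]  (obs o_4=3)
backtrack: best end state = 1; path = [2, 3, 0, 0, 1]

path = [2, 3, 0, 0, 1]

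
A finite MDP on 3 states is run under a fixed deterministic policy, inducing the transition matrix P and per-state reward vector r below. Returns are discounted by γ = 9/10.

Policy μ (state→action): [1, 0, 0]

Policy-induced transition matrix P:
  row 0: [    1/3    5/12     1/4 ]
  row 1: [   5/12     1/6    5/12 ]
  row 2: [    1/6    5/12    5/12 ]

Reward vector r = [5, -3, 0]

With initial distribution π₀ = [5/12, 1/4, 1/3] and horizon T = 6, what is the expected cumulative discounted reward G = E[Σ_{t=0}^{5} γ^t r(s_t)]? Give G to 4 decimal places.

t=0: π = [0.4167, 0.2500, 0.3333], E[r] = 1.3333, γ^t·E[r] = 1.333333, running G = 1.333333
t=1: π = [0.2986, 0.3542, 0.3472], E[r] = 0.4306, γ^t·E[r] = 0.387500, running G = 1.720833
t=2: π = [0.3050, 0.3281, 0.3669], E[r] = 0.5405, γ^t·E[r] = 0.437813, running G = 2.158646
t=3: π = [0.2995, 0.3346, 0.3658], E[r] = 0.4937, γ^t·E[r] = 0.359930, running G = 2.518576
t=4: π = [0.3002, 0.3330, 0.3667], E[r] = 0.5022, γ^t·E[r] = 0.329500, running G = 2.848076
t=5: π = [0.3000, 0.3334, 0.3666], E[r] = 0.4996, γ^t·E[r] = 0.294982, running G = 3.143058

G = 3.1431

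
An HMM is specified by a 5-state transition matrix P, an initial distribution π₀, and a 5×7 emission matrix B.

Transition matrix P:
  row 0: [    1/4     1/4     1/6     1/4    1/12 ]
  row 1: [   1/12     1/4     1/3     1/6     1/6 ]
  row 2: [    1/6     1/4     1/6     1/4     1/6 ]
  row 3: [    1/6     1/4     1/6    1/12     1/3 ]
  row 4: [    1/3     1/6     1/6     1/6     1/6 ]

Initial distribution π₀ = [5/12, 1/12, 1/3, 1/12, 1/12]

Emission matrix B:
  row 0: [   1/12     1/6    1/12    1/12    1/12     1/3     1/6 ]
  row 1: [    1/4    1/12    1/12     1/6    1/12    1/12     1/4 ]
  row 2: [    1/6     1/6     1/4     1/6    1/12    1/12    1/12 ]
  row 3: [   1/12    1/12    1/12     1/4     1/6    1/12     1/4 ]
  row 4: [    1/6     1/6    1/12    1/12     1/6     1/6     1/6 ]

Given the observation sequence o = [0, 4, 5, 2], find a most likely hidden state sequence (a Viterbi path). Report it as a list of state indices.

path = [2, 4, 0, 2]

t=0: δ = [3.472e-02, 2.083e-02, 5.556e-02, 6.944e-03, 1.389e-02]  (obs o_0=0)
t=1: δ = [7.716e-04, 1.157e-03, 7.716e-04, 2.315e-03, 1.543e-03]  ψ = [2, 2, 2, 2, 2]  (obs o_1=4)
t=2: δ = [1.715e-04, 4.823e-05, 3.215e-05, 2.143e-05, 1.286e-04]  ψ = [4, 3, 1, 4, 3]  (obs o_2=5)
t=3: δ = [3.572e-06, 3.572e-06, 7.144e-06, 3.572e-06, 1.786e-06]  ψ = [0, 0, 0, 0, 4]  (obs o_3=2)
backtrack: best end state = 2; path = [2, 4, 0, 2]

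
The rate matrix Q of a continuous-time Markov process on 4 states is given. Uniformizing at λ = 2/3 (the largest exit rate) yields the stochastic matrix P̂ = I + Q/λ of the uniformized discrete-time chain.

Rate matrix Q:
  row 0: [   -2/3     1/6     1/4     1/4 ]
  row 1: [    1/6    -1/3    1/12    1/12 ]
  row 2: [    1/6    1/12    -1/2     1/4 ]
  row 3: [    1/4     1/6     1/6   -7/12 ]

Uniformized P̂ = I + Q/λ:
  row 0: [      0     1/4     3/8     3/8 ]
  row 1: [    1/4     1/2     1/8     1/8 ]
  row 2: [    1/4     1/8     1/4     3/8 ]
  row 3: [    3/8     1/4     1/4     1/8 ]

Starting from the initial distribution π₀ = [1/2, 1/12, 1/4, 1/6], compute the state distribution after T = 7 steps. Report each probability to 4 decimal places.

t=0: π = [0.5000, 0.0833, 0.2500, 0.1667]
t=1: π = [0.1458, 0.2396, 0.3021, 0.3125]
t=2: π = [0.2526, 0.2721, 0.2383, 0.2370]
t=3: π = [0.2165, 0.2882, 0.2476, 0.2477]
t=4: π = [0.2268, 0.2911, 0.2410, 0.2410]
t=5: π = [0.2234, 0.2927, 0.2420, 0.2420]
t=6: π = [0.2244, 0.2929, 0.2413, 0.2413]
t=7: π = [0.2241, 0.2931, 0.2414, 0.2414]

π = [0.2241, 0.2931, 0.2414, 0.2414]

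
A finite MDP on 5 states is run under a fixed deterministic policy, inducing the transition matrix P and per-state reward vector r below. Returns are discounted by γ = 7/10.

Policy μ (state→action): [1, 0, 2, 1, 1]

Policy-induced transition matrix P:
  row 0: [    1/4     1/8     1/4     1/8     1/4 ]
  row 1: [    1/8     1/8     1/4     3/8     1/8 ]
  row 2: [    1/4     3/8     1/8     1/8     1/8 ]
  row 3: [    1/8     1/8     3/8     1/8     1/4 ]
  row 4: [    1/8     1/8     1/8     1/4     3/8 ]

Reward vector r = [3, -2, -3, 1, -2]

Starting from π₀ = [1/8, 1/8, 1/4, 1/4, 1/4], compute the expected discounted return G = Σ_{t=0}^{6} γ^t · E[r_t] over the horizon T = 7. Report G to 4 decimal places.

G = -2.4521

t=0: π = [0.1250, 0.1250, 0.2500, 0.2500, 0.2500], E[r] = -0.8750, γ^t·E[r] = -0.875000, running G = -0.875000
t=1: π = [0.1719, 0.1875, 0.2188, 0.1875, 0.2344], E[r] = -0.7969, γ^t·E[r] = -0.557813, running G = -1.432813
t=2: π = [0.1738, 0.1797, 0.2168, 0.2012, 0.2285], E[r] = -0.7441, γ^t·E[r] = -0.364629, running G = -1.797441
t=3: π = [0.1738, 0.1792, 0.2195, 0.1985, 0.2290], E[r] = -0.7549, γ^t·E[r] = -0.258925, running G = -2.056366
t=4: π = [0.1742, 0.1799, 0.2188, 0.1984, 0.2288], E[r] = -0.7527, γ^t·E[r] = -0.180712, running G = -2.237079
t=5: π = [0.1741, 0.1797, 0.2189, 0.1986, 0.2288], E[r] = -0.7526, γ^t·E[r] = -0.126488, running G = -2.363567
t=6: π = [0.1741, 0.1797, 0.2189, 0.1985, 0.2288], E[r] = -0.7527, γ^t·E[r] = -0.088555, running G = -2.452121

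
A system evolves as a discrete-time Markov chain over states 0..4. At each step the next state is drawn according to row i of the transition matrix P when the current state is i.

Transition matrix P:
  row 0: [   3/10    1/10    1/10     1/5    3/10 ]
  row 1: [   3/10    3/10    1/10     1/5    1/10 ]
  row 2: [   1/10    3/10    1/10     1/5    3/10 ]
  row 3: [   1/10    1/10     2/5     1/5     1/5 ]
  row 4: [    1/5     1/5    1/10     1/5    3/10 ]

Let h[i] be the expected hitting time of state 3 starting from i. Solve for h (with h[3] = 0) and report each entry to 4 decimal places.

First-step conditioning: h[3] = 0; for i ≠ 3, h[i] = 1 + Σ_k P[i][k]·h[k].
  h[0] = 1 + 3/10·h[0] + 1/10·h[1] + 1/10·h[2] + 3/10·h[4]
  h[1] = 1 + 3/10·h[0] + 3/10·h[1] + 1/10·h[2] + 1/10·h[4]
  h[2] = 1 + 1/10·h[0] + 3/10·h[1] + 1/10·h[2] + 3/10·h[4]
  h[4] = 1 + 1/5·h[0] + 1/5·h[1] + 1/10·h[2] + 3/10·h[4]
Solving the 4×4 linear system over states ≠ 3 gives exactly h = [5, 5, 5, 0, 5] (h[3] = 0 is the target).

h = [5.0000, 5.0000, 5.0000, 0.0000, 5.0000]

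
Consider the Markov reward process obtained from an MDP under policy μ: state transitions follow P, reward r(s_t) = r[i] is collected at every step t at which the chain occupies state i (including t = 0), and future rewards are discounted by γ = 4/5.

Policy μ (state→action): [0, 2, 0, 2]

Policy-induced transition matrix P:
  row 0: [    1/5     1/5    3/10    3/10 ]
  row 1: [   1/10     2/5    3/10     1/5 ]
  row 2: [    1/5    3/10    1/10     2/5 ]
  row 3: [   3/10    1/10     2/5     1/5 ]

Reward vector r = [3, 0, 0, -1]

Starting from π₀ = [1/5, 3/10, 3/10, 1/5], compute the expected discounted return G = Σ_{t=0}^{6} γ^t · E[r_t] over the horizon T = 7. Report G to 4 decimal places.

t=0: π = [0.2000, 0.3000, 0.3000, 0.2000], E[r] = 0.4000, γ^t·E[r] = 0.400000, running G = 0.400000
t=1: π = [0.1900, 0.2700, 0.2600, 0.2800], E[r] = 0.2900, γ^t·E[r] = 0.232000, running G = 0.632000
t=2: π = [0.2010, 0.2520, 0.2760, 0.2710], E[r] = 0.3320, γ^t·E[r] = 0.212480, running G = 0.844480
t=3: π = [0.2019, 0.2509, 0.2719, 0.2753], E[r] = 0.3304, γ^t·E[r] = 0.169165, running G = 1.013645
t=4: π = [0.2024, 0.2498, 0.2732, 0.2746], E[r] = 0.3328, γ^t·E[r] = 0.136294, running G = 1.149939
t=5: π = [0.2025, 0.2498, 0.2728, 0.2749], E[r] = 0.3325, γ^t·E[r] = 0.108968, running G = 1.258908
t=6: π = [0.2025, 0.2498, 0.2729, 0.2748], E[r] = 0.3327, γ^t·E[r] = 0.087216, running G = 1.346123

G = 1.3461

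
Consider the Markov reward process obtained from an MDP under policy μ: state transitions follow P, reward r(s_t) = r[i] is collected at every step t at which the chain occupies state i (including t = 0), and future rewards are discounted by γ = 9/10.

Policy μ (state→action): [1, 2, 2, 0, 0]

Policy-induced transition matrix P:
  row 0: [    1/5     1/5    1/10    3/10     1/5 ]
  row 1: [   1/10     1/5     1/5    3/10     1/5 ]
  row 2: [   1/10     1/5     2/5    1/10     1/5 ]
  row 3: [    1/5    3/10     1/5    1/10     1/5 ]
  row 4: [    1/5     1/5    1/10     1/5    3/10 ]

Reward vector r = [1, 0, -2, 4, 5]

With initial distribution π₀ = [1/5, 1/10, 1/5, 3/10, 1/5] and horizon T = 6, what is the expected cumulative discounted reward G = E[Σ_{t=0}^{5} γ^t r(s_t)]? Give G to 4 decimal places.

t=0: π = [0.2000, 0.1000, 0.2000, 0.3000, 0.2000], E[r] = 2.0000, γ^t·E[r] = 2.000000, running G = 2.000000
t=1: π = [0.1700, 0.2300, 0.2000, 0.1800, 0.2200], E[r] = 1.5900, γ^t·E[r] = 1.431000, running G = 3.431000
t=2: π = [0.1570, 0.2180, 0.2010, 0.2020, 0.2220], E[r] = 1.6730, γ^t·E[r] = 1.355130, running G = 4.786130
t=3: π = [0.1581, 0.2202, 0.2023, 0.1972, 0.2222], E[r] = 1.6533, γ^t·E[r] = 1.205256, running G = 5.991386
t=4: π = [0.1578, 0.2197, 0.2024, 0.1979, 0.2222], E[r] = 1.6555, γ^t·E[r] = 1.086180, running G = 7.077566
t=5: π = [0.1578, 0.2198, 0.2025, 0.1977, 0.2222], E[r] = 1.6548, γ^t·E[r] = 0.977132, running G = 8.054697

G = 8.0547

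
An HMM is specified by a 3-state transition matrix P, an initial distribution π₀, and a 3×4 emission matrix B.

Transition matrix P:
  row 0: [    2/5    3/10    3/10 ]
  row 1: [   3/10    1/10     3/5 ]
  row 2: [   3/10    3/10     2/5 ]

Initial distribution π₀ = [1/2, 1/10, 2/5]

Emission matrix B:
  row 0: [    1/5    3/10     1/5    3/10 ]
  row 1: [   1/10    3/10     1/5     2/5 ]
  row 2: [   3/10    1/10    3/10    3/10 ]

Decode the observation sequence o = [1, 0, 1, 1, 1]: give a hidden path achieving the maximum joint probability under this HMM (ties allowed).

t=0: δ = [1.500e-01, 3.000e-02, 4.000e-02]  (obs o_0=1)
t=1: δ = [1.200e-02, 4.500e-03, 1.350e-02]  ψ = [0, 0, 0]  (obs o_1=0)
t=2: δ = [1.440e-03, 1.215e-03, 5.400e-04]  ψ = [0, 2, 2]  (obs o_2=1)
t=3: δ = [1.728e-04, 1.296e-04, 7.290e-05]  ψ = [0, 0, 1]  (obs o_3=1)
t=4: δ = [2.074e-05, 1.555e-05, 7.776e-06]  ψ = [0, 0, 1]  (obs o_4=1)
backtrack: best end state = 0; path = [0, 0, 0, 0, 0]

path = [0, 0, 0, 0, 0]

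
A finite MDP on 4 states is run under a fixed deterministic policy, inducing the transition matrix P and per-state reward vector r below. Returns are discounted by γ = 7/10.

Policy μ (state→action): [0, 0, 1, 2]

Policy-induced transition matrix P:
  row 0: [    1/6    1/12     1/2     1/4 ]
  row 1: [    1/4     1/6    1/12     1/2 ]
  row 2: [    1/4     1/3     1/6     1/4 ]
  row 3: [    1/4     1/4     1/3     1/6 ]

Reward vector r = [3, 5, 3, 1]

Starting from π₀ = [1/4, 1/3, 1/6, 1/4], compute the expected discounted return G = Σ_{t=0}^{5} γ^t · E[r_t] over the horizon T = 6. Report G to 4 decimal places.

G = 8.6737

t=0: π = [0.2500, 0.3333, 0.1667, 0.2500], E[r] = 3.1667, γ^t·E[r] = 3.166667, running G = 3.166667
t=1: π = [0.2292, 0.1944, 0.2639, 0.3125], E[r] = 2.7639, γ^t·E[r] = 1.934722, running G = 5.101389
t=2: π = [0.2309, 0.2176, 0.2789, 0.2726], E[r] = 2.8900, γ^t·E[r] = 1.416123, running G = 6.517512
t=3: π = [0.2308, 0.2166, 0.2709, 0.2817], E[r] = 2.8699, γ^t·E[r] = 0.984372, running G = 7.501883
t=4: π = [0.2308, 0.2161, 0.2725, 0.2807], E[r] = 2.8708, γ^t·E[r] = 0.689270, running G = 8.191154
t=5: π = [0.2308, 0.2162, 0.2724, 0.2806], E[r] = 2.8712, γ^t·E[r] = 0.482567, running G = 8.673721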